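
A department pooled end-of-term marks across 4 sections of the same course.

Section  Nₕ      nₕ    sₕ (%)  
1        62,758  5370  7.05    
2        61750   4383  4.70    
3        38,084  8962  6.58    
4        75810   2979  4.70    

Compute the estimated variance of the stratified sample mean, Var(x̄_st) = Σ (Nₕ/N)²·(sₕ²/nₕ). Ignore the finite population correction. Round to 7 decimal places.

N = 238402. Term for each stratum: Wₕ²sₕ²/nₕ.
Var(x̄_st) = 0.0006413902 + 0.0003381259 + 0.0001232855 + 0.0007498224 = 0.0018526241 → 0.0018526.

0.0018526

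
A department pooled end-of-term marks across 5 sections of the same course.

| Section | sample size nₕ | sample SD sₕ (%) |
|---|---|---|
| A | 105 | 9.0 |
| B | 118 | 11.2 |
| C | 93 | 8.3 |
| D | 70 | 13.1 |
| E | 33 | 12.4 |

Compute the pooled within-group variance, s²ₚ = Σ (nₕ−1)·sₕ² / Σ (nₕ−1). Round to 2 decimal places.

111.59

A: (105−1)·9.0² = 104·81 = 8424
B: (118−1)·11.2² = 117·125.44 = 14676.48
C: (93−1)·8.3² = 92·68.89 = 6337.88
D: (70−1)·13.1² = 69·171.61 = 11841.09
E: (33−1)·12.4² = 32·153.76 = 4920.32
Numerator = 46199.77; denominator = Σ(nₕ−1) = 414.
s²ₚ = 46199.77/414 = 111.5936... → 111.59.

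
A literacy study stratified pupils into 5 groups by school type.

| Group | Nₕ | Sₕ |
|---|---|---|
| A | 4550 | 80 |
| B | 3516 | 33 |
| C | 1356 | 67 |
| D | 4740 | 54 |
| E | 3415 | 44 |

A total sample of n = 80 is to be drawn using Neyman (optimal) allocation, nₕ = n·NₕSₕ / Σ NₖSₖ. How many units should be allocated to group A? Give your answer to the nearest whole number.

30

A: NₕSₕ = 4550·80 = 364000
B: NₕSₕ = 3516·33 = 116028
C: NₕSₕ = 1356·67 = 90852
D: NₕSₕ = 4740·54 = 255960
E: NₕSₕ = 3415·44 = 150260
Σ NₕSₕ = 977100.
n_A = 80·364000/977100 = 29.802... → 30.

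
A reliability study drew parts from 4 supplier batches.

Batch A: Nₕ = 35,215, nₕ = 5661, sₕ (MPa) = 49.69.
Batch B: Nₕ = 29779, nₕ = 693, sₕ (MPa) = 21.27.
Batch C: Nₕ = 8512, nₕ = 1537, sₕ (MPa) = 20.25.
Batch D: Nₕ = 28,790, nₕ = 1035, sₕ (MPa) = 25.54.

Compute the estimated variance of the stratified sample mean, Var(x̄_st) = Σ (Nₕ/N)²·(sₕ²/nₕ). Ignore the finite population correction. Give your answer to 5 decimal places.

0.15878

N = 102296; Wₕ = Nₕ/N.
batch A: (35215/102296)²·49.69²/5661 = 0.05168719
batch B: (29779/102296)²·21.27²/693 = 0.05532286
batch C: (8512/102296)²·20.25²/1537 = 0.00184723
batch D: (28790/102296)²·25.54²/1035 = 0.04991918
Sum = 0.15877647 → 0.15878.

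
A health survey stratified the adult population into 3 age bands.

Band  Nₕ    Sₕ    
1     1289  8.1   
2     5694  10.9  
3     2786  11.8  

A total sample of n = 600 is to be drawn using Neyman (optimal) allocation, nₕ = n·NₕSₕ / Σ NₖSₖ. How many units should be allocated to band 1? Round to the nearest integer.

59

Σ NₕSₕ = 1289·8.1 + 5694·10.9 + 2786·11.8 = 105380.3.
Share for 1: 10440.9/105380.3 = 0.09908.
n_1 = 600 × 0.09908 = 59.447... → 59.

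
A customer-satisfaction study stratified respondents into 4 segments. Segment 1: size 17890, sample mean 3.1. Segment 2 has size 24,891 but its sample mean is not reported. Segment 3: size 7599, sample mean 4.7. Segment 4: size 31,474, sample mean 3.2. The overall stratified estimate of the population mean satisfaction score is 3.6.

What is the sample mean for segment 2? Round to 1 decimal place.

4.1

N = 17890 + 24891 + 7599 + 31474 = 81854.
Overall total = μ·N = 3.6·81854 = 294674.4.
Subtract the known strata: 17890·3.1 + 7599·4.7 + 31474·3.2 = 191891.1.
Remaining total for segment 2: 294674.4 − 191891.1 = 102783.3.
Divide by its size: 102783.3 / 24891 = 4.129... → 4.1.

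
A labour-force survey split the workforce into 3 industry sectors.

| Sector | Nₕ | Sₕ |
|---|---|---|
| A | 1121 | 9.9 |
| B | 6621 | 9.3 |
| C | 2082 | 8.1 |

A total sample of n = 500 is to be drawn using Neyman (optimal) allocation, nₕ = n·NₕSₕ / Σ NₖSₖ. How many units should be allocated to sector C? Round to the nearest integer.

Σ NₕSₕ = 1121·9.9 + 6621·9.3 + 2082·8.1 = 89537.4.
Share for C: 16864.2/89537.4 = 0.18835.
n_C = 500 × 0.18835 = 94.174... → 94.

94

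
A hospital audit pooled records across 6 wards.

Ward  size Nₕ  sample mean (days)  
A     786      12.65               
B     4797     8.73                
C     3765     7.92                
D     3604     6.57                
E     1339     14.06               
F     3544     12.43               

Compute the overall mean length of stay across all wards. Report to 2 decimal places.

N = 786 + 4797 + 3765 + 3604 + 1339 + 3544 = 17835.
Overall mean = Σ (Nₕ/N)·x̄ₕ — weight by population share, not a simple average.
Σ Nₕx̄ₕ = 786·12.65 + 4797·8.73 + 3765·7.92 + 3604·6.57 + 1339·14.06 + 3544·12.43 = 9942.9 + 41877.81 + 29818.8 + 23678.28 + 18826.34 + 44051.92 = 168196.05.
Divide by N: 168196.05 / 17835 = 9.4307... → 9.43.

9.43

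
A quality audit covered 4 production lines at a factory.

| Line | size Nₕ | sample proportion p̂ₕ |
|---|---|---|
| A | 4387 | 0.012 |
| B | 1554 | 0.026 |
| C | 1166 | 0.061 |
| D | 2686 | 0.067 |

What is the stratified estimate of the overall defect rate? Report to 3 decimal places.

N = 4387 + 1554 + 1166 + 2686 = 9793.
Overall proportion = Σ (Nₕ/N)·p̂ₕ.
Σ Nₕp̂ₕ = 52.644 + 40.404 + 71.126 + 179.962 = 344.136.
344.136 / 9793 = 0.03514... → 0.035.

0.035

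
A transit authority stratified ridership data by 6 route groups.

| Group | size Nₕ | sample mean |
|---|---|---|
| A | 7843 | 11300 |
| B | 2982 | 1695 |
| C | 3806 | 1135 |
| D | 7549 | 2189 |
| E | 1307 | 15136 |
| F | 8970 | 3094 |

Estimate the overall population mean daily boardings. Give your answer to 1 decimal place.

4993.1

x̄_st = (Σ Nₕx̄ₕ) / (Σ Nₕ) = (7843·11300 + 2982·1695 + 3806·1135 + 7549·2189 + 1307·15136 + 8970·3094) / 32457
= 162060893 / 32457 = 4993.095... → 4993.1.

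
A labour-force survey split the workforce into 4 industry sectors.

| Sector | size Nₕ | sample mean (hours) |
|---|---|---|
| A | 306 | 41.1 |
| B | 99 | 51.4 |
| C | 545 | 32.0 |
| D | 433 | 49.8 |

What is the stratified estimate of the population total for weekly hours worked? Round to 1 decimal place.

Population total = Σ Nₕ·x̄ₕ (each stratum's size times its mean).
306·41.1 + 99·51.4 + 545·32.0 + 433·49.8 = 12576.6 + 5088.6 + 17440 + 21563.4 = 56668.6.

56668.6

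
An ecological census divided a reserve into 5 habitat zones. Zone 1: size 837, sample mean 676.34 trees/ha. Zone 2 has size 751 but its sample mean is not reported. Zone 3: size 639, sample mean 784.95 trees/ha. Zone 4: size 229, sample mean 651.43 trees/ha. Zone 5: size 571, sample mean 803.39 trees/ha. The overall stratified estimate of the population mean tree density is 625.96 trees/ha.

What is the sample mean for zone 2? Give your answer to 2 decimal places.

N = 837 + 751 + 639 + 229 + 571 = 3027.
Overall total = μ·N = 625.96·3027 = 1894780.92.
Subtract the known strata: 837·676.34 + 639·784.95 + 229·651.43 + 571·803.39 = 1675592.79.
Remaining total for zone 2: 1894780.92 − 1675592.79 = 219188.13.
Divide by its size: 219188.13 / 751 = 291.8617... → 291.86.

291.86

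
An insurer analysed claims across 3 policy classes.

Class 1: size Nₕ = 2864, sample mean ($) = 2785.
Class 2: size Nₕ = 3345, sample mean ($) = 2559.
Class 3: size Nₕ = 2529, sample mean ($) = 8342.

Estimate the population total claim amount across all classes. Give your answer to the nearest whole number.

37633013

1: 2864·2785 = 7976240
2: 3345·2559 = 8559855
3: 2529·8342 = 21096918
τ̂ = Σ Nₕx̄ₕ = 37633013.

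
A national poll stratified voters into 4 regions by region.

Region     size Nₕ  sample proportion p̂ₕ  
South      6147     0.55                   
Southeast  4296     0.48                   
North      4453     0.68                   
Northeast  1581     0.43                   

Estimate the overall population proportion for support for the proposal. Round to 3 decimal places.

Wₕ = Nₕ/N with N = 16477: 0.3731, 0.2607, 0.2703, 0.0960.
p̂_st = 0.3731·0.55 + 0.2607·0.48 + 0.2703·0.68 + 0.0960·0.43 ≈ 0.55537... → 0.555.

0.555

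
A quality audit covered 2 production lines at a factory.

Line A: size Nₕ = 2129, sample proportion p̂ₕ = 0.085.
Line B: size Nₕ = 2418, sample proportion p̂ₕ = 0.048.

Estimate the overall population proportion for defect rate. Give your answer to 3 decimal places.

Wₕ = Nₕ/N with N = 4547: 0.4682, 0.5318.
p̂_st = 0.4682·0.085 + 0.5318·0.048 ≈ 0.06532... → 0.065.

0.065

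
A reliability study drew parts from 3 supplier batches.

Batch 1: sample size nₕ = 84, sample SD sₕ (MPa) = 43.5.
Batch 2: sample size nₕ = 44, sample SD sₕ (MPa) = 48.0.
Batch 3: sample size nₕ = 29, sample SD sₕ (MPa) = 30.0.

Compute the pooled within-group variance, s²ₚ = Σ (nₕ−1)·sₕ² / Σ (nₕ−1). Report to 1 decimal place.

Degrees of freedom: 83 + 43 + 28 = 154.
Σ(nₕ−1)sₕ² = 83·1892.25 + 43·2304 + 28·900 = 281328.75.
s²ₚ = 281328.75 / 154 = 1826.810... → 1826.8.

1826.8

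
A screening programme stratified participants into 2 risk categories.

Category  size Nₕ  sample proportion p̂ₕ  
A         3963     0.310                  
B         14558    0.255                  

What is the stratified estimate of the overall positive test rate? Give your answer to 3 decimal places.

0.267

N = 3963 + 14558 = 18521.
Overall proportion = Σ (Nₕ/N)·p̂ₕ.
Σ Nₕp̂ₕ = 1228.53 + 3712.29 = 4940.82.
4940.82 / 18521 = 0.26677... → 0.267.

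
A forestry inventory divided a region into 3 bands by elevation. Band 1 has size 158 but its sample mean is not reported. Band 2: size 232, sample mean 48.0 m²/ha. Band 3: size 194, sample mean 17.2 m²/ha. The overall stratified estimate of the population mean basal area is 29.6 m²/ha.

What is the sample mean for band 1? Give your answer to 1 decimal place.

17.8

Σ Nₕx̄ₕ = N·μ, so 158·x̄_1 = 584·29.6 − (232·48.0 + 194·17.2).
= 17286.4 − 14472.8 = 2813.6.
x̄_1 = 2813.6 / 158 = 17.808... → 17.8.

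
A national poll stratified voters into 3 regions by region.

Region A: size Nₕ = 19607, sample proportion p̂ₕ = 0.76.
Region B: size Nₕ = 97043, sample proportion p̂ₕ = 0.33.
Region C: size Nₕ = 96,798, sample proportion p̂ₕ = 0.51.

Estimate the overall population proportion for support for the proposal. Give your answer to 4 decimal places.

Wₕ = Nₕ/N with N = 213448: 0.0919, 0.4546, 0.4535.
p̂_st = 0.0919·0.76 + 0.4546·0.33 + 0.4535·0.51 ≈ 0.451129... → 0.4511.

0.4511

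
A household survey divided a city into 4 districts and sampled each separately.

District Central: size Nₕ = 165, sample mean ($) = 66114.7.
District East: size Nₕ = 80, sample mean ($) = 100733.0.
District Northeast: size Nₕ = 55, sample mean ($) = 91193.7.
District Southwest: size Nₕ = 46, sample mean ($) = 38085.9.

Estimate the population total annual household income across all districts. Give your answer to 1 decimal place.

Central: 165·66114.7 = 10908925.5
East: 80·100733.0 = 8058640
Northeast: 55·91193.7 = 5015653.5
Southwest: 46·38085.9 = 1751951.4
τ̂ = Σ Nₕx̄ₕ = 25735170.4.

25735170.4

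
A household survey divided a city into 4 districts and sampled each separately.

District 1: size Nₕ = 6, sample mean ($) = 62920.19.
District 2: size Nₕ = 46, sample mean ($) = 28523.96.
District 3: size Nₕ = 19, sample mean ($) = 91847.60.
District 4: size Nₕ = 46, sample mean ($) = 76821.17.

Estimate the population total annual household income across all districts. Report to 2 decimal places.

1: 6·62920.19 = 377521.14
2: 46·28523.96 = 1312102.16
3: 19·91847.60 = 1745104.4
4: 46·76821.17 = 3533773.82
τ̂ = Σ Nₕx̄ₕ = 6968501.52.

6968501.52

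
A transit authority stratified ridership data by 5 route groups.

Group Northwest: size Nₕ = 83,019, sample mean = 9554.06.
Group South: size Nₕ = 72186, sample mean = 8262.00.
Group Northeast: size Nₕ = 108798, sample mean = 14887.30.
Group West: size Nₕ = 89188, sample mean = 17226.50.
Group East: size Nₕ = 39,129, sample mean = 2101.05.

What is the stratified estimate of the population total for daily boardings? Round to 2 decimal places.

4627886771.99

Population total = Σ Nₕ·x̄ₕ (each stratum's size times its mean).
83019·9554.06 + 72186·8262.00 + 108798·14887.30 + 89188·17226.50 + 39129·2101.05 = 793168507.14 + 596400732 + 1619708465.4 + 1536397082 + 82211985.45 = 4627886771.99.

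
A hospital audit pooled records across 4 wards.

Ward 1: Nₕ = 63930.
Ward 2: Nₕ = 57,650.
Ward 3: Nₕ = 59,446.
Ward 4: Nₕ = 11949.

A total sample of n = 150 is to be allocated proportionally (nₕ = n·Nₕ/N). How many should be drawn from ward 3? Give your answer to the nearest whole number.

46

N = 63930 + 57650 + 59446 + 11949 = 192975.
n_3 = 150·59446/192975 = 46.208... → 46.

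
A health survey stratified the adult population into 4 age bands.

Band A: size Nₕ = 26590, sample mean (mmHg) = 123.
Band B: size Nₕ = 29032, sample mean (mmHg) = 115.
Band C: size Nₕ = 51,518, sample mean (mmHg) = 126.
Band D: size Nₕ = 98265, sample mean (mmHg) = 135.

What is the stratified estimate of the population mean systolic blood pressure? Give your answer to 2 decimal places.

x̄_st = (Σ Nₕx̄ₕ) / (Σ Nₕ) = (26590·123 + 29032·115 + 51518·126 + 98265·135) / 205405
= 26366293 / 205405 = 128.3625... → 128.36.

128.36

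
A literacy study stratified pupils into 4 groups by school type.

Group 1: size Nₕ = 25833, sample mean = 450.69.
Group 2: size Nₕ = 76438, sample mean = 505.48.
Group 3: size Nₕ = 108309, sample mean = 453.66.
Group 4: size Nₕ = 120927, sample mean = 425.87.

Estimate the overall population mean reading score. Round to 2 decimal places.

N = 25833 + 76438 + 108309 + 120927 = 331507.
The stratified mean weights each stratum mean by its population share Nₕ/N.
Σ Nₕx̄ₕ = 25833·450.69 + 76438·505.48 + 108309·453.66 + 120927·425.87 = 11642674.77 + 38637880.24 + 49135460.94 + 51499181.49 = 150915197.44.
Divide by N: 150915197.44 / 331507 = 455.2399... → 455.24.

455.24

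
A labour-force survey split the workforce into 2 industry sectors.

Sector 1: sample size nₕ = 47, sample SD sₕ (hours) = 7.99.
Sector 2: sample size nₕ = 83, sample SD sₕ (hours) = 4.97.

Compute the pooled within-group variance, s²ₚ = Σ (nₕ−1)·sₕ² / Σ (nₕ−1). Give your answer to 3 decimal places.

Degrees of freedom: 46 + 82 = 128.
Σ(nₕ−1)sₕ² = 46·63.8401 + 82·24.7009 = 4962.1184.
s²ₚ = 4962.1184 / 128 = 38.76655 → 38.767.

38.767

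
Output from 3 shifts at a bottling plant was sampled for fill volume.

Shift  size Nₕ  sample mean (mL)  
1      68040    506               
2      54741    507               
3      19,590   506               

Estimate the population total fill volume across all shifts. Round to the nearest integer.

1: 68040·506 = 34428240
2: 54741·507 = 27753687
3: 19590·506 = 9912540
τ̂ = Σ Nₕx̄ₕ = 72094467.

72094467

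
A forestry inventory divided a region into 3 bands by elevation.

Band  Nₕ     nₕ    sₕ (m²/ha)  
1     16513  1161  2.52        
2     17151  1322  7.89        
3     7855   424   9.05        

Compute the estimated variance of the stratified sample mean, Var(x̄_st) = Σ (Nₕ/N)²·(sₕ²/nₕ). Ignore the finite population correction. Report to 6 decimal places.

N = 41519. Term for each stratum: Wₕ²sₕ²/nₕ.
Var(x̄_st) = 0.000865221 + 0.008035403 + 0.006914009 = 0.015814633 → 0.015815.

0.015815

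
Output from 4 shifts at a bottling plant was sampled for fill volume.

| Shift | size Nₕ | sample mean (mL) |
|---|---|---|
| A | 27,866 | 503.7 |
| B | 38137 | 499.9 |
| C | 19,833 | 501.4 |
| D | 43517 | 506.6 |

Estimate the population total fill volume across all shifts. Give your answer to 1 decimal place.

Estimate total by summing Nₕ·x̄ₕ over strata.
27866·503.7 + 38137·499.9 + 19833·501.4 + 43517·506.6 = 14036104.2 + 19064686.3 + 9944266.2 + 22045712.2 = 65090768.9.

65090768.9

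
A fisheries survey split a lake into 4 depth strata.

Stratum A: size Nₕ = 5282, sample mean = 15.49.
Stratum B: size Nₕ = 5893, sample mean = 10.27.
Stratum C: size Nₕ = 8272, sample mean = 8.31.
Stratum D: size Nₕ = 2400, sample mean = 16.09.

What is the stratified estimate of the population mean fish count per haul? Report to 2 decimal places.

11.43

N = 5282 + 5893 + 8272 + 2400 = 21847.
Weight each subgroup mean by Nₕ/N and sum.
Σ Nₕx̄ₕ = 5282·15.49 + 5893·10.27 + 8272·8.31 + 2400·16.09 = 81818.18 + 60521.11 + 68740.32 + 38616 = 249695.61.
Divide by N: 249695.61 / 21847 = 11.4293... → 11.43.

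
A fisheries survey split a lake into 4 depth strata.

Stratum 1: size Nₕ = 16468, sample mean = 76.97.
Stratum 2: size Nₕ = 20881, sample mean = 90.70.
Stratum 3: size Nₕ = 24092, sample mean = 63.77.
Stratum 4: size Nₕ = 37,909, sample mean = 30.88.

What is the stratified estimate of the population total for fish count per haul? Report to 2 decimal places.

5868425.42

1: 16468·76.97 = 1267541.96
2: 20881·90.70 = 1893906.7
3: 24092·63.77 = 1536346.84
4: 37909·30.88 = 1170629.92
τ̂ = Σ Nₕx̄ₕ = 5868425.42.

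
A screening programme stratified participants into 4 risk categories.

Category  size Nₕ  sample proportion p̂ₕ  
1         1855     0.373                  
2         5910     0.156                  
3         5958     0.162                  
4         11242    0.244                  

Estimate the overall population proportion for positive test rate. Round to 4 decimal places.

Wₕ = Nₕ/N with N = 24965: 0.0743, 0.2367, 0.2387, 0.4503.
p̂_st = 0.0743·0.373 + 0.2367·0.156 + 0.2387·0.162 + 0.4503·0.244 ≈ 0.213183... → 0.2132.

0.2132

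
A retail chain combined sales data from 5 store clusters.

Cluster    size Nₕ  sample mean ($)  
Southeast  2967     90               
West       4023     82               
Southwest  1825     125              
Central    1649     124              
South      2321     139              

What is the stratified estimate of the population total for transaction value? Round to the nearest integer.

1352136

Estimate total by summing Nₕ·x̄ₕ over strata.
2967·90 + 4023·82 + 1825·125 + 1649·124 + 2321·139 = 267030 + 329886 + 228125 + 204476 + 322619 = 1352136.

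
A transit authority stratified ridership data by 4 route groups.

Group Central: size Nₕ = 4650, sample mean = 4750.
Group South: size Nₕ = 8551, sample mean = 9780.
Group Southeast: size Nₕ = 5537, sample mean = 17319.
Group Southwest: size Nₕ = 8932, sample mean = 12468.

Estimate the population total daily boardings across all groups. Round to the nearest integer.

Central: 4650·4750 = 22087500
South: 8551·9780 = 83628780
Southeast: 5537·17319 = 95895303
Southwest: 8932·12468 = 111364176
τ̂ = Σ Nₕx̄ₕ = 312975759.

312975759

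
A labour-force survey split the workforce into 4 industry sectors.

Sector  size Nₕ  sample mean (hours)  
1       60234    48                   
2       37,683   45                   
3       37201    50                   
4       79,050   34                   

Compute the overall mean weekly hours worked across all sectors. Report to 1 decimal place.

x̄_st = (Σ Nₕx̄ₕ) / (Σ Nₕ) = (60234·48 + 37683·45 + 37201·50 + 79050·34) / 214168
= 9134717 / 214168 = 42.652... → 42.7.

42.7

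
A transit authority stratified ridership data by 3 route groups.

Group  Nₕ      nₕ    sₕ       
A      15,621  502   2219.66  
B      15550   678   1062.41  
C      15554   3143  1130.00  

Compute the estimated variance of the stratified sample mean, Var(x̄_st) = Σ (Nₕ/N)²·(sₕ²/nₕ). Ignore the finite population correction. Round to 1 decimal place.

1326.4

N = 46725; Wₕ = Nₕ/N.
group A: (15621/46725)²·2219.66²/502 = 1096.9536
group B: (15550/46725)²·1062.41²/678 = 184.3813
group C: (15554/46725)²·1130.00²/3143 = 45.0192
Sum = 1326.3540 → 1326.4.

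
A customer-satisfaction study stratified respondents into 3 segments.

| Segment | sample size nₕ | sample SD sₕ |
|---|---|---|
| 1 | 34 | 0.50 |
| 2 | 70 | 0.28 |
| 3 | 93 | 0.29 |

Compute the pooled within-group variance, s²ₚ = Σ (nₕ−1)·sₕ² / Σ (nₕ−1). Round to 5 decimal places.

Degrees of freedom: 33 + 69 + 92 = 194.
Σ(nₕ−1)sₕ² = 33·0.25 + 69·0.0784 + 92·0.0841 = 21.3968.
s²ₚ = 21.3968 / 194 = 0.1102928... → 0.11029.

0.11029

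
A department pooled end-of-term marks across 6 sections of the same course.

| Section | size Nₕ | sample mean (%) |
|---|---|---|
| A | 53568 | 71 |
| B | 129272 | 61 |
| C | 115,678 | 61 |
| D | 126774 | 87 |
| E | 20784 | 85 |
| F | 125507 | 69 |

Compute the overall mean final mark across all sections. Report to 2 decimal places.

70.33

N = 53568 + 129272 + 115678 + 126774 + 20784 + 125507 = 571583.
The stratified mean weights each stratum mean by its population share Nₕ/N.
Σ Nₕx̄ₕ = 53568·71 + 129272·61 + 115678·61 + 126774·87 + 20784·85 + 125507·69 = 3803328 + 7885592 + 7056358 + 11029338 + 1766640 + 8659983 = 40201239.
Divide by N: 40201239 / 571583 = 70.3332... → 70.33.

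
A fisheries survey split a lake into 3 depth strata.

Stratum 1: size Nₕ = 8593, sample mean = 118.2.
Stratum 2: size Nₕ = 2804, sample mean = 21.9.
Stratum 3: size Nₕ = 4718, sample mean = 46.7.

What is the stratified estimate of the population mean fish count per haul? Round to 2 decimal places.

N = 16115; weights Wₕ = Nₕ/N = (0.5332, 0.1740, 0.2928).
x̄_st = Σ Wₕ·x̄ₕ = 0.5332·118.2 + 0.1740·21.9 + 0.2928·46.7 ≈ 80.5108...
→ 80.51.

80.51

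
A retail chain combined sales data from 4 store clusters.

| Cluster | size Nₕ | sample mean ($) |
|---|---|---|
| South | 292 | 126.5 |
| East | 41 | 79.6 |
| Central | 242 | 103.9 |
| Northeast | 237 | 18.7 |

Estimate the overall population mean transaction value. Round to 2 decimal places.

85.93

N = 812; weights Wₕ = Nₕ/N = (0.3596, 0.0505, 0.2980, 0.2919).
x̄_st = Σ Wₕ·x̄ₕ = 0.3596·126.5 + 0.0505·79.6 + 0.2980·103.9 + 0.2919·18.7 ≈ 85.9326...
→ 85.93.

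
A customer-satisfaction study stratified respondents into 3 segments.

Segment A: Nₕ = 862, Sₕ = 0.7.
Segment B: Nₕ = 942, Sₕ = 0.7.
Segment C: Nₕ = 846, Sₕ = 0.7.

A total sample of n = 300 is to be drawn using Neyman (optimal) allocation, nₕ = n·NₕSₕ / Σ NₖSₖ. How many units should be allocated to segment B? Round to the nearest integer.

107

A: NₕSₕ = 862·0.7 = 603.4
B: NₕSₕ = 942·0.7 = 659.4
C: NₕSₕ = 846·0.7 = 592.2
Σ NₕSₕ = 1855.
n_B = 300·659.4/1855 = 106.642... → 107.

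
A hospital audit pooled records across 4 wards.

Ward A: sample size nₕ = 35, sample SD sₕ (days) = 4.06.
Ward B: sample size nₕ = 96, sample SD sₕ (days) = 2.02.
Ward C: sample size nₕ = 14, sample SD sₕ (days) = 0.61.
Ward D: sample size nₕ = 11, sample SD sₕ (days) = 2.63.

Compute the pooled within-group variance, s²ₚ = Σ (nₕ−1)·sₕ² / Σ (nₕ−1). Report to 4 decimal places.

A: (35−1)·4.06² = 34·16.4836 = 560.4424
B: (96−1)·2.02² = 95·4.0804 = 387.638
C: (14−1)·0.61² = 13·0.3721 = 4.8373
D: (11−1)·2.63² = 10·6.9169 = 69.169
Numerator = 1022.0867; denominator = Σ(nₕ−1) = 152.
s²ₚ = 1022.0867/152 = 6.724255... → 6.7243.

6.7243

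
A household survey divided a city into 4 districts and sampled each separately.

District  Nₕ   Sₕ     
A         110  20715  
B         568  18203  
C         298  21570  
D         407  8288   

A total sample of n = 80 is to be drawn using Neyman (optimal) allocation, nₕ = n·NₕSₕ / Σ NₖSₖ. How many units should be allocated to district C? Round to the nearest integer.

Σ NₕSₕ = 110·20715 + 568·18203 + 298·21570 + 407·8288 = 22419030.
Share for C: 6427860/22419030 = 0.28671.
n_C = 80 × 0.28671 = 22.937... → 23.

23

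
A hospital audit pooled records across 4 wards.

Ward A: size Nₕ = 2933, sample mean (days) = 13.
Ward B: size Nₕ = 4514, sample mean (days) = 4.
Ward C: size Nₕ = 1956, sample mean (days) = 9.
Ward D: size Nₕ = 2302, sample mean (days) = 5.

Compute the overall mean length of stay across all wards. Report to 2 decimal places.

N = 11705; weights Wₕ = Nₕ/N = (0.2506, 0.3856, 0.1671, 0.1967).
x̄_st = Σ Wₕ·x̄ₕ = 0.2506·13 + 0.3856·4 + 0.1671·9 + 0.1967·5 ≈ 7.2874...
→ 7.29.

7.29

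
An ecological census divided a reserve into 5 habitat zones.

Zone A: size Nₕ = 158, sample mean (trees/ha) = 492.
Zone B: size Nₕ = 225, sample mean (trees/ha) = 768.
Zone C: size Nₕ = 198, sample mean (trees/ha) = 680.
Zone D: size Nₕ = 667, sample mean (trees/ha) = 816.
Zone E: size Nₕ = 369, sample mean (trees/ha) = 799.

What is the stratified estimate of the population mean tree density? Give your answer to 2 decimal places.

N = 158 + 225 + 198 + 667 + 369 = 1617.
The stratified mean weights each stratum mean by its population share Nₕ/N.
Σ Nₕx̄ₕ = 158·492 + 225·768 + 198·680 + 667·816 + 369·799 = 77736 + 172800 + 134640 + 544272 + 294831 = 1224279.
Divide by N: 1224279 / 1617 = 757.1299... → 757.13.

757.13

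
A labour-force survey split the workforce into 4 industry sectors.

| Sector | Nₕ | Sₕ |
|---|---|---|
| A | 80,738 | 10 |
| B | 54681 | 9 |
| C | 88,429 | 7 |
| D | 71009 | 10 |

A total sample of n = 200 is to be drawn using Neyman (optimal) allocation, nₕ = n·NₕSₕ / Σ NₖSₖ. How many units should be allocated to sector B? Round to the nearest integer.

37

A: NₕSₕ = 80738·10 = 807380
B: NₕSₕ = 54681·9 = 492129
C: NₕSₕ = 88429·7 = 619003
D: NₕSₕ = 71009·10 = 710090
Σ NₕSₕ = 2628602.
n_B = 200·492129/2628602 = 37.444... → 37.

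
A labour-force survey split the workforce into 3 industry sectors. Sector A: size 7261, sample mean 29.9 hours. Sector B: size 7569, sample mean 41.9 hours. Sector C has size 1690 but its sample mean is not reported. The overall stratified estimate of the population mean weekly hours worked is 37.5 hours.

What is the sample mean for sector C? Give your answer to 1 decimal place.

N = 7261 + 7569 + 1690 = 16520.
Overall total = μ·N = 37.5·16520 = 619500.
Subtract the known strata: 7261·29.9 + 7569·41.9 = 534245.
Remaining total for sector C: 619500 − 534245 = 85255.
Divide by its size: 85255 / 1690 = 50.447... → 50.4.

50.4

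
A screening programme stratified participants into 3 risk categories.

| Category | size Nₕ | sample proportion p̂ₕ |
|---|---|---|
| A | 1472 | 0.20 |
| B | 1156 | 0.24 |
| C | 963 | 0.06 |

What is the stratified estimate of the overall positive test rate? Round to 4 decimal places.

0.1753

N = 1472 + 1156 + 963 = 3591.
Overall proportion = Σ (Nₕ/N)·p̂ₕ.
Σ Nₕp̂ₕ = 294.4 + 277.44 + 57.78 = 629.62.
629.62 / 3591 = 0.175333... → 0.1753.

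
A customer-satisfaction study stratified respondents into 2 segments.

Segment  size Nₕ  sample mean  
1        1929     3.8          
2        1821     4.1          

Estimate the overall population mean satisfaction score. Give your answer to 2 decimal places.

N = 1929 + 1821 = 3750.
Overall mean = Σ (Nₕ/N)·x̄ₕ — weight by population share, not a simple average.
Σ Nₕx̄ₕ = 1929·3.8 + 1821·4.1 = 7330.2 + 7466.1 = 14796.3.
Divide by N: 14796.3 / 3750 = 3.9457... → 3.95.

3.95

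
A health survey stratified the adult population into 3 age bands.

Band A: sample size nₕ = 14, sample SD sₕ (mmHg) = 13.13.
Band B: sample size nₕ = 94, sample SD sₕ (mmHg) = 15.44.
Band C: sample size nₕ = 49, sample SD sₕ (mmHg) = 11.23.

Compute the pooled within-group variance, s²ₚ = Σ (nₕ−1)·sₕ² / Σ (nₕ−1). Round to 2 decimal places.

A: (14−1)·13.13² = 13·172.3969 = 2241.1597
B: (94−1)·15.44² = 93·238.3936 = 22170.6048
C: (49−1)·11.23² = 48·126.1129 = 6053.4192
Numerator = 30465.1837; denominator = Σ(nₕ−1) = 154.
s²ₚ = 30465.1837/154 = 197.8259... → 197.83.

197.83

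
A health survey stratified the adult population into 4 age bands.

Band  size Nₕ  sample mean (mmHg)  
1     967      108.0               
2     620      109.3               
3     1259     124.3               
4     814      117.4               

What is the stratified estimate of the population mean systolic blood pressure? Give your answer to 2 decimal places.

115.92

x̄_st = (Σ Nₕx̄ₕ) / (Σ Nₕ) = (967·108.0 + 620·109.3 + 1259·124.3 + 814·117.4) / 3660
= 424259.3 / 3660 = 115.9178... → 115.92.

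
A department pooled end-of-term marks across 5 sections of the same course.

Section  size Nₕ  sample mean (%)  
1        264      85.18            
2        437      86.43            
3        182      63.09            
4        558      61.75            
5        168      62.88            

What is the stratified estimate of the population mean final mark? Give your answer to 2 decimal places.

N = 264 + 437 + 182 + 558 + 168 = 1609.
Overall mean = Σ (Nₕ/N)·x̄ₕ — weight by population share, not a simple average.
Σ Nₕx̄ₕ = 264·85.18 + 437·86.43 + 182·63.09 + 558·61.75 + 168·62.88 = 22487.52 + 37769.91 + 11482.38 + 34456.5 + 10563.84 = 116760.15.
Divide by N: 116760.15 / 1609 = 72.5669... → 72.57.

72.57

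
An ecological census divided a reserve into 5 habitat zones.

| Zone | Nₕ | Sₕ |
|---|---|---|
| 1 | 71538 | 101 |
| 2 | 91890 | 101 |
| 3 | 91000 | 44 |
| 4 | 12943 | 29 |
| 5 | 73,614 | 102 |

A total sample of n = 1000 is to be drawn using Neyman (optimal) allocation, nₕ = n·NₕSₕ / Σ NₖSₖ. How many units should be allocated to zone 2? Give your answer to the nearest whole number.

327

Σ NₕSₕ = 71538·101 + 91890·101 + 91000·44 + 12943·29 + 73614·102 = 28394203.
Share for 2: 9280890/28394203 = 0.32686.
n_2 = 1000 × 0.32686 = 326.859... → 327.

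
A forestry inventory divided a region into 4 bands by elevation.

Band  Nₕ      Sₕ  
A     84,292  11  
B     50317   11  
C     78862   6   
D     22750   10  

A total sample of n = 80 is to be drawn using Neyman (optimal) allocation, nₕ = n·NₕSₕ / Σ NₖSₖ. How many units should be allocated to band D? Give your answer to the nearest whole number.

A: NₕSₕ = 84292·11 = 927212
B: NₕSₕ = 50317·11 = 553487
C: NₕSₕ = 78862·6 = 473172
D: NₕSₕ = 22750·10 = 227500
Σ NₕSₕ = 2181371.
n_D = 80·227500/2181371 = 8.343... → 8.

8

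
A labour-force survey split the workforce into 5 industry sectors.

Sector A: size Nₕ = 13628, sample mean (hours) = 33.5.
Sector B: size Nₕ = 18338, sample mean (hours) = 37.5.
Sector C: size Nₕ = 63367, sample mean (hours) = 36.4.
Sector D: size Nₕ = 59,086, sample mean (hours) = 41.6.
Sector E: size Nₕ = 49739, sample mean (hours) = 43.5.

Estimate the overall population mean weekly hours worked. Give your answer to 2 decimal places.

N = 204158; weights Wₕ = Nₕ/N = (0.0668, 0.0898, 0.3104, 0.2894, 0.2436).
x̄_st = Σ Wₕ·x̄ₕ = 0.0668·33.5 + 0.0898·37.5 + 0.3104·36.4 + 0.2894·41.6 + 0.2436·43.5 ≈ 39.5399...
→ 39.54.

39.54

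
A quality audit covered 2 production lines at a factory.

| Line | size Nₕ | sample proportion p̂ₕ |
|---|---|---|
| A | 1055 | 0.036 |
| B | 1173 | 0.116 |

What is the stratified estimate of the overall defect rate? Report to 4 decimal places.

0.0781

Wₕ = Nₕ/N with N = 2228: 0.4735, 0.5265.
p̂_st = 0.4735·0.036 + 0.5265·0.116 ≈ 0.078118... → 0.0781.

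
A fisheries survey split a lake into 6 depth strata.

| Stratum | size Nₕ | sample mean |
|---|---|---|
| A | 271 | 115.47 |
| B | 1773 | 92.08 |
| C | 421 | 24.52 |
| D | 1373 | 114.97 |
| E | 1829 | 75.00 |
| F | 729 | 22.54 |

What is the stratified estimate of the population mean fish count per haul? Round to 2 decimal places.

80.73

x̄_st = (Σ Nₕx̄ₕ) / (Σ Nₕ) = (271·115.47 + 1773·92.08 + 421·24.52 + 1373·114.97 + 1829·75.00 + 729·22.54) / 6396
= 516333.6 / 6396 = 80.7276... → 80.73.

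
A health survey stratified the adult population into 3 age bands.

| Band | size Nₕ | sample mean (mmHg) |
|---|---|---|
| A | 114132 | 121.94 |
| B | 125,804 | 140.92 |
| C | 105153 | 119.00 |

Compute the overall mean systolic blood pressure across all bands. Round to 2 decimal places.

127.96

x̄_st = (Σ Nₕx̄ₕ) / (Σ Nₕ) = (114132·121.94 + 125804·140.92 + 105153·119.00) / 345089
= 44158762.76 / 345089 = 127.9634... → 127.96.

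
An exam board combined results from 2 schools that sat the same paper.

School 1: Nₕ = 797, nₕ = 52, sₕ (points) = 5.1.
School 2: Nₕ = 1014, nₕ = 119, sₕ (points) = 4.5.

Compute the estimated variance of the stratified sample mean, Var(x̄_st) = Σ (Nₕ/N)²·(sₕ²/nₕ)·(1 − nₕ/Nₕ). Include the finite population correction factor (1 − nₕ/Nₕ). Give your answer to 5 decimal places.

0.13764

N = 1811; Wₕ = Nₕ/N.
school 1: (797/1811)²·5.1²/52·(1 − 52/797) = 0.09055547
school 2: (1014/1811)²·4.5²/119·(1 − 119/1014) = 0.04708712
Sum = 0.13764260 → 0.13764.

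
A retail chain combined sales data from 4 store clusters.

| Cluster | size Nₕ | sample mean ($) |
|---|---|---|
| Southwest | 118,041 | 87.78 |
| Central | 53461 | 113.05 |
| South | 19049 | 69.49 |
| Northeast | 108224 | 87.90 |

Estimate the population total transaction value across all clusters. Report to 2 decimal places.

Population total = Σ Nₕ·x̄ₕ (each stratum's size times its mean).
118041·87.78 + 53461·113.05 + 19049·69.49 + 108224·87.90 = 10361638.98 + 6043766.05 + 1323715.01 + 9512889.6 = 27242009.64.

27242009.64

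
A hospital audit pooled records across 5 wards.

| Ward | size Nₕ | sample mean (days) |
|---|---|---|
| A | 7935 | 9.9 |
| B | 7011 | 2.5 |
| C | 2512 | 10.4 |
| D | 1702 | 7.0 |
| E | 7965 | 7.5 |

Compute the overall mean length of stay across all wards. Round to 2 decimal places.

7.15

N = 7935 + 7011 + 2512 + 1702 + 7965 = 27125.
Weight each subgroup mean by Nₕ/N and sum.
Σ Nₕx̄ₕ = 7935·9.9 + 7011·2.5 + 2512·10.4 + 1702·7.0 + 7965·7.5 = 78556.5 + 17527.5 + 26124.8 + 11914 + 59737.5 = 193860.3.
Divide by N: 193860.3 / 27125 = 7.1469... → 7.15.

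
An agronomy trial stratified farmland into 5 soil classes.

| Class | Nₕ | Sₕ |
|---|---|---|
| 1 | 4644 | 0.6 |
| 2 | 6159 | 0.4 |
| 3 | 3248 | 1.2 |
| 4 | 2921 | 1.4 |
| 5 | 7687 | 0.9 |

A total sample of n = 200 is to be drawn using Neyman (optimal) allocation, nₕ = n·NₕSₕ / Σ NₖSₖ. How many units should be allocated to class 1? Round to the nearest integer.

28

1: NₕSₕ = 4644·0.6 = 2786.4
2: NₕSₕ = 6159·0.4 = 2463.6
3: NₕSₕ = 3248·1.2 = 3897.6
4: NₕSₕ = 2921·1.4 = 4089.4
5: NₕSₕ = 7687·0.9 = 6918.3
Σ NₕSₕ = 20155.3.
n_1 = 200·2786.4/20155.3 = 27.649... → 28.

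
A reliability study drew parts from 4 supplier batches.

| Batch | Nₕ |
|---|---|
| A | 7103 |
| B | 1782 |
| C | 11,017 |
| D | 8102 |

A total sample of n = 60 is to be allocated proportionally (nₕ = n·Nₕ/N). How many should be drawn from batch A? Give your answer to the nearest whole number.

15

N = 7103 + 1782 + 11017 + 8102 = 28004.
n_A = 60·7103/28004 = 15.219... → 15.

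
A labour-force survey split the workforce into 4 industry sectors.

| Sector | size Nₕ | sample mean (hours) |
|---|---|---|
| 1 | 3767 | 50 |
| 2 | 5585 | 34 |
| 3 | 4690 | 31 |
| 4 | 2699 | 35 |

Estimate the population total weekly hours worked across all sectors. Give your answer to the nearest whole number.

Population total = Σ Nₕ·x̄ₕ (each stratum's size times its mean).
3767·50 + 5585·34 + 4690·31 + 2699·35 = 188350 + 189890 + 145390 + 94465 = 618095.

618095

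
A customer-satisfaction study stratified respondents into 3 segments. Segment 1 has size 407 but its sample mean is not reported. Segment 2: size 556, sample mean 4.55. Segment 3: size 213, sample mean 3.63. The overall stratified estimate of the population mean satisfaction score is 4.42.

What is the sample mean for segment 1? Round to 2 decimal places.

4.66

N = 407 + 556 + 213 = 1176.
Overall total = μ·N = 4.42·1176 = 5197.92.
Subtract the known strata: 556·4.55 + 213·3.63 = 3302.99.
Remaining total for segment 1: 5197.92 − 3302.99 = 1894.93.
Divide by its size: 1894.93 / 407 = 4.6558... → 4.66.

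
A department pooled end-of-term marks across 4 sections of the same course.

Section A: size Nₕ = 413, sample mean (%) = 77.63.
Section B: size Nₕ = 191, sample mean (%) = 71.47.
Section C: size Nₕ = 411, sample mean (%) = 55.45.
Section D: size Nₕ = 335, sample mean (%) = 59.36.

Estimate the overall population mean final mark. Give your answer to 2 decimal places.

65.47

N = 1350; weights Wₕ = Nₕ/N = (0.3059, 0.1415, 0.3044, 0.2481).
x̄_st = Σ Wₕ·x̄ₕ = 0.3059·77.63 + 0.1415·71.47 + 0.3044·55.45 + 0.2481·59.36 ≈ 65.4722...
→ 65.47.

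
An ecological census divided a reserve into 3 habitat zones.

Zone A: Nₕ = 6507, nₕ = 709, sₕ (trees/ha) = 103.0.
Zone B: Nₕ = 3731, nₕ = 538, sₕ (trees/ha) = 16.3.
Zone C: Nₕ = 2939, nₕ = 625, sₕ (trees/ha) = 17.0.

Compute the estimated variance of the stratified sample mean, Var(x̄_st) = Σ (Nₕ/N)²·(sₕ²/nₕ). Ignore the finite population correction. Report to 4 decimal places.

N = 13177. Term for each stratum: Wₕ²sₕ²/nₕ.
Var(x̄_st) = 3.6488561 + 0.0395923 + 0.0230030 = 3.7114513 → 3.7115.

3.7115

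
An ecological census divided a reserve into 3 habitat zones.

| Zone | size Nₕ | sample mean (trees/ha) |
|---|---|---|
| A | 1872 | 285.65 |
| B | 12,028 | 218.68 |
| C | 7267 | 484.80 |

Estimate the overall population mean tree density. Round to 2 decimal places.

315.97

x̄_st = (Σ Nₕx̄ₕ) / (Σ Nₕ) = (1872·285.65 + 12028·218.68 + 7267·484.80) / 21167
= 6688061.44 / 21167 = 315.9664... → 315.97.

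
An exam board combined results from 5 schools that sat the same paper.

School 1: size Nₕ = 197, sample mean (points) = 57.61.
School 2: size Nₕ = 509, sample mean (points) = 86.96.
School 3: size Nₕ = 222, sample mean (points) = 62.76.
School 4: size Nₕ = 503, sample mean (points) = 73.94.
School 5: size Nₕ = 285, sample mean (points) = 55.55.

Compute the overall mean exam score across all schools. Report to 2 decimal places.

71.43

N = 197 + 509 + 222 + 503 + 285 = 1716.
Weight each subgroup mean by Nₕ/N and sum.
Σ Nₕx̄ₕ = 197·57.61 + 509·86.96 + 222·62.76 + 503·73.94 + 285·55.55 = 11349.17 + 44262.64 + 13932.72 + 37191.82 + 15831.75 = 122568.1.
Divide by N: 122568.1 / 1716 = 71.4266... → 71.43.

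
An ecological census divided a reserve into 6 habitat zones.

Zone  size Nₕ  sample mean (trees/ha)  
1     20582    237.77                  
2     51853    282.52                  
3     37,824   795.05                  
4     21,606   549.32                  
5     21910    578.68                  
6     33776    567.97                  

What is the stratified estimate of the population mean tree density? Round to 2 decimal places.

N = 187551; weights Wₕ = Nₕ/N = (0.1097, 0.2765, 0.2017, 0.1152, 0.1168, 0.1801).
x̄_st = Σ Wₕ·x̄ₕ = 0.1097·237.77 + 0.2765·282.52 + 0.2017·795.05 + 0.1152·549.32 + 0.1168·578.68 + 0.1801·567.97 ≈ 497.7126...
→ 497.71.

497.71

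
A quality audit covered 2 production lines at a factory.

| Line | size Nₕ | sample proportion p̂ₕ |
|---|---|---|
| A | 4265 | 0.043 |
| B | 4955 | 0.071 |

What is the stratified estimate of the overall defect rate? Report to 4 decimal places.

0.0580

Wₕ = Nₕ/N with N = 9220: 0.4626, 0.5374.
p̂_st = 0.4626·0.043 + 0.5374·0.071 ≈ 0.058048... → 0.0580.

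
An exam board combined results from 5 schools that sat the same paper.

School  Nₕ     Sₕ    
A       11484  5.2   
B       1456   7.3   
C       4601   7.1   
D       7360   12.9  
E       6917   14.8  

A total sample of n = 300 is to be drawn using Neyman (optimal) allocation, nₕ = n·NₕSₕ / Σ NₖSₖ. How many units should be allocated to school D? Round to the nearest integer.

95

Σ NₕSₕ = 11484·5.2 + 1456·7.3 + 4601·7.1 + 7360·12.9 + 6917·14.8 = 300328.3.
Share for D: 94944/300328.3 = 0.31613.
n_D = 300 × 0.31613 = 94.840... → 95.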